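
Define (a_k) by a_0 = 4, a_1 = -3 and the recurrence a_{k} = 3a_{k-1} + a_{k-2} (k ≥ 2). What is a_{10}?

-76631

The ordinary generating function has denominator 1 - 3x - x^2.
Iterating the recurrence: a_0,…,a_{10} = 4, -3, -5, -18, -59, -195, -644, -2127, -7025, -23202, -76631.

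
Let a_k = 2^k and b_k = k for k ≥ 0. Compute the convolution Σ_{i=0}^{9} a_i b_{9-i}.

1013

Write out a_i and b_{9-i} for i = 0,…,9 and sum the products.
Σ = 1·9 + 2·8 + 4·7 + 8·6 + 16·5 + 32·4 + 64·3 + 128·2 + 256·1 + 512·0 = 1013.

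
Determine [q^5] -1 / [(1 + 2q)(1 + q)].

63

Partial fractions give a closed form: a_n = (-2)·(-2)^n + (1)·(-1)^n.
At n = 5: a_5 = 63.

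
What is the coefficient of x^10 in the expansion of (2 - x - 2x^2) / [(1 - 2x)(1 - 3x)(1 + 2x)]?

152913

Partial fractions give a closed form: a_n = (-1)·2^n + (13/5)·3^n + (2/5)·(-2)^n.
At n = 10: a_10 = 152913.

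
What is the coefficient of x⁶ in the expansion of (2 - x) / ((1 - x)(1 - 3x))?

1822

Partial fractions give a closed form: a_n = (-1/2)·1^n + (5/2)·3^n.
At n = 6: a_6 = 1822.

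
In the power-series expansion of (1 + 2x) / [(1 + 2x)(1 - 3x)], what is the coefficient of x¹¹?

177147

Partial fractions give a closed form: a_n = (1)·3^n.
At n = 11: a_11 = 177147.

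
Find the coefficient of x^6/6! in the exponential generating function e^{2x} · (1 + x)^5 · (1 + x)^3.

The EGF product rule gives c_6 = Σ_{k_1+k_2+k_3=6} C(6; k_1,k_2,k_3) · ∏ g_i(k_i), where e^{2x} gives (2)^k; (1+x)^5 gives the falling factorial (5)_k; (1+x)^3 gives the falling factorial (3)_k.
g_1(k) for k = 0…6: 1, 2, 4, 8, 16, 32, 64.
g_2(k) for k = 0…6: 1, 5, 20, 60, 120, 120, 0.
g_3(k) for k = 0…6: 1, 3, 6, 6, 0, 0, 0.
First combine the last two factors: h(k) = Σ_j C(k,j)·g_2(j)·g_3(k−j) for k = 0…6: 1, 8, 56, 336, 1680, 6720, 20160.
c_6 = Σ_k C(6,k)·g_1(k)·h(6−k) = 1·1·20160 + 6·2·6720 + 15·4·1680 + 20·8·336 + 15·16·56 + 6·32·8 + 1·64·1 = 20160 + 80640 + 100800 + 53760 + 13440 + 1536 + 64 = 270400.

270400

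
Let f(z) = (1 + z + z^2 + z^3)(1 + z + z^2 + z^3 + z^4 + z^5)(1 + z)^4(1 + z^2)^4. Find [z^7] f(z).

506

(1 + z + z^2 + z^3) has coefficients 1,1,1,1 for degrees 0…3.
(1 + z + z^2 + z^3 + z^4 + z^5) has coefficients 1,1,1,1,1,1,0,0 for degrees 0…7.
Multiplying by (1 + z)^4 gives running coefficients 1,5,11,15,16,16,15,11 for degrees 0…7.
Finally multiplying by (1 + z^2)^4, the product of all factors after the first has coefficients 1,5,15,35,66,106,149,185 for degrees 0…7.
[z^7] = 1·185 + 1·149 + 1·106 + 1·66 = 506.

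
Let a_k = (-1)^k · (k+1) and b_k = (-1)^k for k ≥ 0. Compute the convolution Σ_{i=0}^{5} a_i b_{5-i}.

This is [x^5] in the product of the two ordinary generating functions.
Σ = 1·(-1) − 2·1 + 3·(-1) − 4·1 + 5·(-1) − 6·1 = -21.

-21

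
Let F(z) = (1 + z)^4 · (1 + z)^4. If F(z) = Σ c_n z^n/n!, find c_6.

20160

The EGF product rule gives c_6 = Σ_{k_1+k_2=6} C(6; k_1,k_2) · ∏ g_i(k_i), where (1+z)^4 gives the falling factorial (4)_k; (1+z)^4 gives the falling factorial (4)_k.
g_1(k) for k = 0…6: 1, 4, 12, 24, 24, 0, 0.
g_2(k) for k = 0…6: 1, 4, 12, 24, 24, 0, 0.
c_6 = Σ_k C(6,k)·g_1(k)·g_2(6−k) = 15·12·24 + 20·24·24 + 15·24·12 = 4320 + 11520 + 4320 = 20160.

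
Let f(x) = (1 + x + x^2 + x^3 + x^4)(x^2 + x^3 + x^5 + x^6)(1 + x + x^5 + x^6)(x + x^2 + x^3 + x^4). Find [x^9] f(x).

28

(1 + x + x^2 + x^3 + x^4) has coefficients 1,1,1,1,1 for degrees 0…4.
(x^2 + x^3 + x^5 + x^6) has coefficients 0,0,1,1,0,1,1,0,0,0 for degrees 0…9.
Multiplying by (1 + x + x^5 + x^6) gives running coefficients 0,0,1,2,1,1,2,2,2,1 for degrees 0…9.
Finally multiplying by (x + x^2 + x^3 + x^4), the product of all factors after the first has coefficients 0,0,0,1,3,4,5,6,6,7 for degrees 0…9.
[x^9] = 1·7 + 1·6 + 1·6 + 1·5 + 1·4 = 28.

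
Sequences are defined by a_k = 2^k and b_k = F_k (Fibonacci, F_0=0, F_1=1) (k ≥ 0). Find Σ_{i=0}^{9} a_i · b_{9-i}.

880

Write out a_i and b_{9-i} for i = 0,…,9 and sum the products.
Σ = 1·34 + 2·21 + 4·13 + 8·8 + 16·5 + 32·3 + 64·2 + 128·1 + 256·1 + 512·0 = 880.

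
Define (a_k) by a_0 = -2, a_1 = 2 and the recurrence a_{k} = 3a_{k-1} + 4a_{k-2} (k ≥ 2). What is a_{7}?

The ordinary generating function has denominator 1 - 3t - 4t^2.
Iterating the recurrence: a_0,…,a_{7} = -2, 2, -2, 2, -2, 2, -2, 2.

2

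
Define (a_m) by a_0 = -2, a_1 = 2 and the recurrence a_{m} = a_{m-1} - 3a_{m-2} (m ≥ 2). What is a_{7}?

The ordinary generating function has denominator 1 - q + 3q^2.
Iterating the recurrence: a_0,…,a_{7} = -2, 2, 8, 2, -22, -28, 38, 122.

122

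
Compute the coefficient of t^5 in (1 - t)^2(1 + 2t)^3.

8

(1 - t)^2 has coefficients 1,-2,1 for degrees 0…2.
(1 + 2t)^3 has coefficients 1,6,12,8,0,0 for degrees 0…5.
[t^5] = 1·0 − 2·0 + 1·8 = 8.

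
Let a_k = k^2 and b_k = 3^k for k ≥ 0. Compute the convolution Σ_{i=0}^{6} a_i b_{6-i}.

1065

The convolution is the x^6 coefficient of A(x)B(x).
Σ = 0·729 + 1·243 + 4·81 + 9·27 + 16·9 + 25·3 + 36·1 = 1065.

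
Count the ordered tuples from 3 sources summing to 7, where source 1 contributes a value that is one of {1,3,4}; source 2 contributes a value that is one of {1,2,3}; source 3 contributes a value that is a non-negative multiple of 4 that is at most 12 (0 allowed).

The generating function for the choices is (z + z³ + z⁴)·(z + z² + z³)·(1 + z⁴ + z⁸ + z¹²); the count is [z⁷].
(z + z³ + z⁴) has coefficients 0,1,0,1,1 for degrees 0…4.
(z + z² + z³) has coefficients 0,1,1,1,0,0,0,0 for degrees 0…7.
Finally multiplying by (1 + z⁴ + z⁸ + z¹²), the product of all factors after the first has coefficients 0,1,1,1,0,1,1,1 for degrees 0…7.
[z⁷] = 1·1 + 1·0 + 1·1 = 2.

2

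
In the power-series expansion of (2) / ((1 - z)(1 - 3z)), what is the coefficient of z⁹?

Partial fractions give a closed form: a_n = (-1)·1^n + (3)·3^n.
At n = 9: a_9 = 59048.

59048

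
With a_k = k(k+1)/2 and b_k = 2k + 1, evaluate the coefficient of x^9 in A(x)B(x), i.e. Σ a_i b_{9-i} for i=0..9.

825

The convolution is the t^9 coefficient of A(t)B(t).
Σ = 0·19 + 1·17 + 3·15 + 6·13 + 10·11 + 15·9 + 21·7 + 28·5 + 36·3 + 45·1 = 825.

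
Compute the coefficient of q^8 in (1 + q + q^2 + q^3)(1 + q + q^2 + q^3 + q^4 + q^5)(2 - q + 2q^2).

6

(1 + q + q^2 + q^3) has coefficients 1,1,1,1 for degrees 0…3.
(1 + q + q^2 + q^3 + q^4 + q^5) has coefficients 1,1,1,1,1,1,0,0,0 for degrees 0…8.
Finally multiplying by (2 - q + 2q^2), the product of all factors after the first has coefficients 2,1,3,3,3,3,1,2,0 for degrees 0…8.
[q^8] = 1·0 + 1·2 + 1·1 + 1·3 = 6.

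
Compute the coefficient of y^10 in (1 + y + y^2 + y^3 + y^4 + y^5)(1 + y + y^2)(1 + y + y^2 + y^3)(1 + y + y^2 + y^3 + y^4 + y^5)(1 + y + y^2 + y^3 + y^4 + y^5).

304

(1 + y + y^2 + y^3 + y^4 + y^5) has coefficients 1,1,1,1,1,1 for degrees 0…5.
(1 + y + y^2) has coefficients 1,1,1,0,0,0,0,0,0,0,0 for degrees 0…10.
Multiplying by (1 + y + y^2 + y^3) gives running coefficients 1,2,3,3,2,1,0,0,0,0,0 for degrees 0…10.
Multiplying by (1 + y + y^2 + y^3 + y^4 + y^5) gives running coefficients 1,3,6,9,11,12,11,9,6,3,1 for degrees 0…10.
Finally multiplying by (1 + y + y^2 + y^3 + y^4 + y^5), the product of all factors after the first has coefficients 1,4,10,19,30,42,52,58,58,52,42 for degrees 0…10.
[y^10] = 1·42 + 1·52 + 1·58 + 1·58 + 1·52 + 1·42 = 304.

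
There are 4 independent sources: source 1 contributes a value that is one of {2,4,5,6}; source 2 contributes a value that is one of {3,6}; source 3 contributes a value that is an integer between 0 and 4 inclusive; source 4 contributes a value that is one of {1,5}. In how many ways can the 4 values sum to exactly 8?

2

The generating function for the choices is (q² + q⁴ + q⁵ + q⁶)·(q³ + q⁶)·(1 + q + q² + q³ + q⁴)·(q + q⁵); the count is [q⁸].
(q² + q⁴ + q⁵ + q⁶) has coefficients 0,0,1,0,1,1,1 for degrees 0…6.
(q³ + q⁶) has coefficients 0,0,0,1,0,0,1,0,0 for degrees 0…8.
Multiplying by (1 + q + q² + q³ + q⁴) gives running coefficients 0,0,0,1,1,1,2,2,1 for degrees 0…8.
Finally multiplying by (q + q⁵), the product of all factors after the first has coefficients 0,0,0,0,1,1,1,2,3 for degrees 0…8.
[q⁸] = 1·1 + 1·1 + 1·0 + 1·0 = 2.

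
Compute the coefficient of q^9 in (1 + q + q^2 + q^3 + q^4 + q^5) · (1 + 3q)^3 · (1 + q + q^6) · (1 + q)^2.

(1 + q + q^2 + q^3 + q^4 + q^5) has coefficients 1,1,1,1,1,1 for degrees 0…5.
(1 + 3q)^3 has coefficients 1,9,27,27,0,0,0,0,0,0 for degrees 0…9.
Multiplying by (1 + q + q^6) gives running coefficients 1,10,36,54,27,0,1,9,27,27 for degrees 0…9.
Finally multiplying by (1 + q)^2, the product of all factors after the first has coefficients 1,12,57,136,171,108,28,11,46,90 for degrees 0…9.
[q^9] = 1·90 + 1·46 + 1·11 + 1·28 + 1·108 + 1·171 = 454.

454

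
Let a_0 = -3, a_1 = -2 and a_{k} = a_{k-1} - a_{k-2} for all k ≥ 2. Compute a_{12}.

-3

The ordinary generating function has denominator 1 - x + x^2.
Iterating the recurrence: a_0,…,a_{12} = -3, -2, 1, 3, 2, -1, -3, -2, 1, 3, 2, -1, -3.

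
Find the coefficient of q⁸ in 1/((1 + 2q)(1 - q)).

Partial fractions give a closed form: a_n = (2/3)·(-2)^n + (1/3)·1^n.
At n = 8: a_8 = 171.

171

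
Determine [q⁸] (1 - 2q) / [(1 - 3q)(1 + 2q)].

The denominator gives the recurrence a_n = a_(n−1) + 6a_(n−2) for n ≥ 2; the numerator fixes a_0 = 1, a_1 = -1.
Iterating: 1, -1, 5, -1, 29, 23, 197, 335, 1517, so a_8 = 1517.

1517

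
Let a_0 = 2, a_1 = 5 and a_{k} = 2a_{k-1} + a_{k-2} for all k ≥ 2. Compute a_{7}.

985

The ordinary generating function has denominator 1 - 2z - z^2.
Iterating the recurrence: a_0,…,a_{7} = 2, 5, 12, 29, 70, 169, 408, 985.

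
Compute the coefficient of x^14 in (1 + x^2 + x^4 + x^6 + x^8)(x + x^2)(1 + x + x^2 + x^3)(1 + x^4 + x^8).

(1 + x^2 + x^4 + x^6 + x^8) has coefficients 1,0,1,0,1,0,1,0,1 for degrees 0…8.
(x + x^2) has coefficients 0,1,1,0,0,0,0,0,0,0,0,0,0,0,0 for degrees 0…14.
Multiplying by (1 + x + x^2 + x^3) gives running coefficients 0,1,2,2,2,1,0,0,0,0,0,0,0,0,0 for degrees 0…14.
Finally multiplying by (1 + x^4 + x^8), the product of all factors after the first has coefficients 0,1,2,2,2,2,2,2,2,2,2,2,2,1,0 for degrees 0…14.
[x^14] = 1·0 + 1·2 + 1·2 + 1·2 + 1·2 = 8.

8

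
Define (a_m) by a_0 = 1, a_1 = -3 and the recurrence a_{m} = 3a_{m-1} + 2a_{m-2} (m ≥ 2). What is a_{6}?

-1207

The ordinary generating function has denominator 1 - 3y - 2y^2.
Iterating the recurrence: a_0,…,a_{6} = 1, -3, -7, -27, -95, -339, -1207.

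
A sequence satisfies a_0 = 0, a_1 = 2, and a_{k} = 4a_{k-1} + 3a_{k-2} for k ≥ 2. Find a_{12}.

38205200

The ordinary generating function has denominator 1 - 4x - 3x^2.
Iterating the recurrence: a_0,…,a_{12} = 0, 2, 8, 38, 176, 818, 3800, 17654, 82016, 381026, 1770152, 8223686, 38205200.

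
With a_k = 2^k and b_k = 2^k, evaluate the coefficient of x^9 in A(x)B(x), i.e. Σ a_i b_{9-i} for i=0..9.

5120

This is [x^9] in the product of the two ordinary generating functions.
Σ = 1·512 + 2·256 + 4·128 + 8·64 + 16·32 + 32·16 + 64·8 + 128·4 + 256·2 + 512·1 = 5120.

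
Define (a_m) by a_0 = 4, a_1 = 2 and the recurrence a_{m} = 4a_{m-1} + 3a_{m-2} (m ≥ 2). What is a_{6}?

The ordinary generating function has denominator 1 - 4x - 3x^2.
Iterating the recurrence: a_0,…,a_{6} = 4, 2, 20, 86, 404, 1874, 8708.

8708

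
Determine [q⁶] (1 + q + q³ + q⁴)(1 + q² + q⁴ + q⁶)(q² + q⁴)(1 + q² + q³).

6

(1 + q + q³ + q⁴) has coefficients 1,1,0,1,1 for degrees 0…4.
(1 + q² + q⁴ + q⁶) has coefficients 1,0,1,0,1,0,1 for degrees 0…6.
Multiplying by (q² + q⁴) gives running coefficients 0,0,1,0,2,0,2 for degrees 0…6.
Finally multiplying by (1 + q² + q³), the product of all factors after the first has coefficients 0,0,1,0,3,1,4 for degrees 0…6.
[q⁶] = 1·4 + 1·1 + 1·0 + 1·1 = 6.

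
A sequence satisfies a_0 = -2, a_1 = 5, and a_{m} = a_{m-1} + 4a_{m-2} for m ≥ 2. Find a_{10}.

The ordinary generating function has denominator 1 - x - 4x^2.
Iterating the recurrence: a_0,…,a_{10} = -2, 5, -3, 17, 5, 73, 93, 385, 757, 2297, 5325.

5325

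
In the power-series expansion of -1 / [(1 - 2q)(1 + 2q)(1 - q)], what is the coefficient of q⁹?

-341

Partial fractions give a closed form: a_n = (-1)·2^n + (-1/3)·(-2)^n + (1/3)·1^n.
At n = 9: a_9 = -341.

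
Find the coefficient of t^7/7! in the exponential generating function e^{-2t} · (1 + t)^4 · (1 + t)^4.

The EGF product rule gives c_7 = Σ_{k_1+k_2+k_3=7} C(7; k_1,k_2,k_3) · ∏ g_i(k_i), where e^{-2t} gives (-2)^k; (1+t)^4 gives the falling factorial (4)_k; (1+t)^4 gives the falling factorial (4)_k.
g_1(k) for k = 0…7: 1, -2, 4, -8, 16, -32, 64, -128.
g_2(k) for k = 0…7: 1, 4, 12, 24, 24, 0, 0, 0.
g_3(k) for k = 0…7: 1, 4, 12, 24, 24, 0, 0, 0.
First combine the last two factors: h(k) = Σ_j C(k,j)·g_2(j)·g_3(k−j) for k = 0…7: 1, 8, 56, 336, 1680, 6720, 20160, 40320.
c_7 = Σ_k C(7,k)·g_1(k)·h(7−k) = 1·1·40320 + 7·(-2)·20160 + 21·4·6720 + 35·(-8)·1680 + 35·16·336 + 21·(-32)·56 + 7·64·8 + 1·(-128)·1 = 40320 − 282240 + 564480 − 470400 + 188160 − 37632 + 3584 − 128 = 6144.

6144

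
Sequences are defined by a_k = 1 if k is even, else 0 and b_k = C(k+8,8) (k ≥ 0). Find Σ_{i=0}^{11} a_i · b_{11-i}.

107788

This is [x^11] in the product of the two ordinary generating functions.
Σ = 1·75582 + 0·43758 + 1·24310 + 0·12870 + 1·6435 + 0·3003 + 1·1287 + 0·495 + 1·165 + 0·45 + 1·9 + 0·1 = 107788.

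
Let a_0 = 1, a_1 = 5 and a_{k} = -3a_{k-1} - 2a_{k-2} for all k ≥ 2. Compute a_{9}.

3065

The ordinary generating function has denominator 1 + 3x + 2x^2.
Iterating the recurrence: a_0,…,a_{9} = 1, 5, -17, 41, -89, 185, -377, 761, -1529, 3065.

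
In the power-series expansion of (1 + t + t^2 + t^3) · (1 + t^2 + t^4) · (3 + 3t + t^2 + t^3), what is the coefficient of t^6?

13

(1 + t + t^2 + t^3) has coefficients 1,1,1,1 for degrees 0…3.
(1 + t^2 + t^4) has coefficients 1,0,1,0,1,0,0 for degrees 0…6.
Finally multiplying by (3 + 3t + t^2 + t^3), the product of all factors after the first has coefficients 3,3,4,4,4,4,1 for degrees 0…6.
[t^6] = 1·1 + 1·4 + 1·4 + 1·4 = 13.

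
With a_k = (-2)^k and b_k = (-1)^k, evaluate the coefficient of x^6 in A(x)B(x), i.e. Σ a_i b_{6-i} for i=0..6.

Write out a_i and b_{6-i} for i = 0,…,6 and sum the products.
Σ = 1·1 − 2·(-1) + 4·1 − 8·(-1) + 16·1 − 32·(-1) + 64·1 = 127.

127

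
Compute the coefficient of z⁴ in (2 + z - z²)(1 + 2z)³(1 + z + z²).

(2 + z - z²) has coefficients 2,1,-1 for degrees 0…2.
(1 + 2z)³ has coefficients 1,6,12,8,0 for degrees 0…4.
Finally multiplying by (1 + z + z²), the product of all factors after the first has coefficients 1,7,19,26,20 for degrees 0…4.
[z⁴] = 2·20 + 1·26 − 1·19 = 47.

47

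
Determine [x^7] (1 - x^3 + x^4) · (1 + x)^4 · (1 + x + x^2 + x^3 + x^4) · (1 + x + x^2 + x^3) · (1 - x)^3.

(1 - x^3 + x^4) has coefficients 1,0,0,-1,1 for degrees 0…4.
(1 + x)^4 has coefficients 1,4,6,4,1,0,0,0 for degrees 0…7.
Multiplying by (1 + x + x^2 + x^3 + x^4) gives running coefficients 1,5,11,15,16,15,11,5 for degrees 0…7.
Multiplying by (1 + x + x^2 + x^3) gives running coefficients 1,6,17,32,47,57,57,47 for degrees 0…7.
Finally multiplying by (1 - x)^3, the product of all factors after the first has coefficients 1,3,2,-2,-4,-5,-5,0 for degrees 0…7.
[x^7] = 1·0 − 1·(-4) + 1·(-2) = 2.

2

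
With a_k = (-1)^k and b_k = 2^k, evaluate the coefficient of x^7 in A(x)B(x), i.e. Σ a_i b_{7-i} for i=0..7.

Write out a_i and b_{7-i} for i = 0,…,7 and sum the products.
Σ = 1·128 − 1·64 + 1·32 − 1·16 + 1·8 − 1·4 + 1·2 − 1·1 = 85.

85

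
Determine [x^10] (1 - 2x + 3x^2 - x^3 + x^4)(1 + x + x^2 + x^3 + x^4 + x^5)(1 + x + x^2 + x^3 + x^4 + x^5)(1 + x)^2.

34

(1 - 2x + 3x^2 - x^3 + x^4) has coefficients 1,-2,3,-1,1 for degrees 0…4.
(1 + x + x^2 + x^3 + x^4 + x^5) has coefficients 1,1,1,1,1,1,0,0,0,0,0 for degrees 0…10.
Multiplying by (1 + x + x^2 + x^3 + x^4 + x^5) gives running coefficients 1,2,3,4,5,6,5,4,3,2,1 for degrees 0…10.
Finally multiplying by (1 + x)^2, the product of all factors after the first has coefficients 1,4,8,12,16,20,22,20,16,12,8 for degrees 0…10.
[x^10] = 1·8 − 2·12 + 3·16 − 1·20 + 1·22 = 34.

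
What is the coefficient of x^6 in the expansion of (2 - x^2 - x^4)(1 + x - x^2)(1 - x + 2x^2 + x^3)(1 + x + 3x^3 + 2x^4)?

17

(2 - x^2 - x^4) has coefficients 2,0,-1,0,-1 for degrees 0…4.
(1 + x - x^2) has coefficients 1,1,-1,0,0,0,0 for degrees 0…6.
Multiplying by (1 - x + 2x^2 + x^3) gives running coefficients 1,0,0,4,-1,-1,0 for degrees 0…6.
Finally multiplying by (1 + x + 3x^3 + 2x^4), the product of all factors after the first has coefficients 1,1,0,7,5,-2,11 for degrees 0…6.
[x^6] = 2·11 − 1·5 − 1·0 = 17.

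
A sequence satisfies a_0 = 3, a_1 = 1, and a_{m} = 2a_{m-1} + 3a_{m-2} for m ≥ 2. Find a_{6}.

731

The ordinary generating function has denominator 1 - 2y - 3y^2.
Iterating the recurrence: a_0,…,a_{6} = 3, 1, 11, 25, 83, 241, 731.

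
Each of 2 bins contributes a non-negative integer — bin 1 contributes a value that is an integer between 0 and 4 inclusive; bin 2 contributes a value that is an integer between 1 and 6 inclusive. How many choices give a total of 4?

4

The generating function for the choices is (1 + q + q^2 + q^3 + q^4)·(q + q^2 + q^3 + q^4 + q^5 + q^6); the count is [q^4].
(1 + q + q^2 + q^3 + q^4) has coefficients 1,1,1,1,1 for degrees 0…4.
(q + q^2 + q^3 + q^4 + q^5 + q^6) has coefficients 0,1,1,1,1 for degrees 0…4.
[q^4] = 1·1 + 1·1 + 1·1 + 1·1 + 1·0 = 4.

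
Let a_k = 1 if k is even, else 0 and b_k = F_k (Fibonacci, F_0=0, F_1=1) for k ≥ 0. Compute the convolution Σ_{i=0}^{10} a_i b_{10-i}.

88

Write out a_i and b_{10-i} for i = 0,…,10 and sum the products.
Σ = 1·55 + 0·34 + 1·21 + 0·13 + 1·8 + 0·5 + 1·3 + 0·2 + 1·1 + 0·1 + 1·0 = 88.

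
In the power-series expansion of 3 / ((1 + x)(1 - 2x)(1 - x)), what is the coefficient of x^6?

Partial fractions give a closed form: a_n = (1/2)·(-1)^n + (4)·2^n + (-3/2)·1^n.
At n = 6: a_6 = 255.

255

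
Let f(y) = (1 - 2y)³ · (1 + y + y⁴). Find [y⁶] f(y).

12

(1 - 2y)³ has coefficients 1,-6,12,-8 for degrees 0…3.
(1 + y + y⁴) has coefficients 1,1,0,0,1,0,0 for degrees 0…6.
[y⁶] = 1·0 − 6·0 + 12·1 − 8·0 = 12.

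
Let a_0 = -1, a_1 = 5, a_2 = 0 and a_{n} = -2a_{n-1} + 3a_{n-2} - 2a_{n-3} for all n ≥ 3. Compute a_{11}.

The ordinary generating function has denominator 1 + 2t - 3t^2 + 2t^3.
Iterating the recurrence: a_0,…,a_{11} = -1, 5, 0, 17, -44, 139, -444, 1393, -4396, 13859, -43692, 137753.

137753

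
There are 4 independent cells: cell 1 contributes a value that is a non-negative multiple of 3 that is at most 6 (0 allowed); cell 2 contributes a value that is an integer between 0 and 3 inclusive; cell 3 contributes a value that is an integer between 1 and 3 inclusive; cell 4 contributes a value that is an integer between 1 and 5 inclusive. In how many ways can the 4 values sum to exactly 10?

The generating function for the choices is (1 + q³ + q⁶)·(1 + q + q² + q³)·(q + q² + q³)·(q + q² + q³ + q⁴ + q⁵); the count is [q¹⁰].
(1 + q³ + q⁶) has coefficients 1,0,0,1,0,0,1 for degrees 0…6.
(1 + q + q² + q³) has coefficients 1,1,1,1,0,0,0,0,0,0,0 for degrees 0…10.
Multiplying by (q + q² + q³) gives running coefficients 0,1,2,3,3,2,1,0,0,0,0 for degrees 0…10.
Finally multiplying by (q + q² + q³ + q⁴ + q⁵), the product of all factors after the first has coefficients 0,0,1,3,6,9,11,11,9,6,3 for degrees 0…10.
[q¹⁰] = 1·3 + 1·11 + 1·6 = 20.

20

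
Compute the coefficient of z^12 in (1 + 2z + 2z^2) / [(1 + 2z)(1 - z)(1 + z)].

2731

The denominator gives the recurrence a_n = −2a_(n−1) + a_(n−2) + 2a_(n−3) for n ≥ 3; the numerator fixes a_0 = 1, a_1 = 0, a_2 = 3.
Iterating: 1, 0, 3, -4, 11, -20, 43, -84, 171, -340, 683, -1364, 2731, so a_12 = 2731.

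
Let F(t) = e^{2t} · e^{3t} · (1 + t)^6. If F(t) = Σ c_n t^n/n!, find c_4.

The EGF product rule gives c_4 = Σ_{k_1+k_2+k_3=4} C(4; k_1,k_2,k_3) · ∏ g_i(k_i), where e^{2t} gives (2)^k; e^{3t} gives (3)^k; (1+t)^6 gives the falling factorial (6)_k.
g_1(k) for k = 0…4: 1, 2, 4, 8, 16.
g_2(k) for k = 0…4: 1, 3, 9, 27, 81.
g_3(k) for k = 0…4: 1, 6, 30, 120, 360.
First combine the last two factors: h(k) = Σ_j C(k,j)·g_2(j)·g_3(k−j) for k = 0…4: 1, 9, 75, 579, 4149.
c_4 = Σ_k C(4,k)·g_1(k)·h(4−k) = 1·1·4149 + 4·2·579 + 6·4·75 + 4·8·9 + 1·16·1 = 4149 + 4632 + 1800 + 288 + 16 = 10885.

10885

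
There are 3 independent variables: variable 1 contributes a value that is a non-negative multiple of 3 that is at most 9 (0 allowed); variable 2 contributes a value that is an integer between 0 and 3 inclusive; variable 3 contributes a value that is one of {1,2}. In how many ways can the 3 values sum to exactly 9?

2

The generating function for the choices is (1 + t³ + t⁶ + t⁹)·(1 + t + t² + t³)·(t + t²); the count is [t⁹].
(1 + t³ + t⁶ + t⁹) has coefficients 1,0,0,1,0,0,1,0,0,1 for degrees 0…9.
(1 + t + t² + t³) has coefficients 1,1,1,1,0,0,0,0,0,0 for degrees 0…9.
Finally multiplying by (t + t²), the product of all factors after the first has coefficients 0,1,2,2,2,1,0,0,0,0 for degrees 0…9.
[t⁹] = 1·0 + 1·0 + 1·2 + 1·0 = 2.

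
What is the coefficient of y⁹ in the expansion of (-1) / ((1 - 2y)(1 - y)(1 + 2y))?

-341

Partial fractions give a closed form: a_n = (-1)·2^n + (1/3)·1^n + (-1/3)·(-2)^n.
At n = 9: a_9 = -341.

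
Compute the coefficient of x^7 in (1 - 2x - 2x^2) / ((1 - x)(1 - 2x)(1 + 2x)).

Partial fractions give a closed form: a_n = (1)·1^n + (-1/2)·2^n + (1/2)·(-2)^n.
At n = 7: a_7 = -127.

-127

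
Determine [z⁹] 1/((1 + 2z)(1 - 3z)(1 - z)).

The denominator gives the recurrence a_n = 2a_(n−1) + 5a_(n−2) − 6a_(n−3) for n ≥ 3; the numerator fixes a_0 = 1, a_1 = 2, a_2 = 9.
Iterating: 1, 2, 9, 22, 77, 210, 673, 1934, 5973, 17578, so a_9 = 17578.

17578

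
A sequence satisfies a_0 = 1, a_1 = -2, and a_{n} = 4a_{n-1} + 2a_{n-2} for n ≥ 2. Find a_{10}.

The ordinary generating function has denominator 1 - 4t - 2t^2.
Iterating the recurrence: a_0,…,a_{10} = 1, -2, -6, -28, -124, -552, -2456, -10928, -48624, -216352, -962656.

-962656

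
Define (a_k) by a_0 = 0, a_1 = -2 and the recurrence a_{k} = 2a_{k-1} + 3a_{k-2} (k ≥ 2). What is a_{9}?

The ordinary generating function has denominator 1 - 2q - 3q^2.
Iterating the recurrence: a_0,…,a_{9} = 0, -2, -4, -14, -40, -122, -364, -1094, -3280, -9842.

-9842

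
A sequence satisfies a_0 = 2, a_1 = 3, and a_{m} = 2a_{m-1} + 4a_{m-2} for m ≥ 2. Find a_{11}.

498688

The ordinary generating function has denominator 1 - 2t - 4t^2.
Iterating the recurrence: a_0,…,a_{11} = 2, 3, 14, 40, 136, 432, 1408, 4544, 14720, 47616, 154112, 498688.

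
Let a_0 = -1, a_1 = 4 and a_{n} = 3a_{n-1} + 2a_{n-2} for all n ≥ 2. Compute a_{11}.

The ordinary generating function has denominator 1 - 3y - 2y^2.
Iterating the recurrence: a_0,…,a_{11} = -1, 4, 10, 38, 134, 478, 1702, 6062, 21590, 76894, 273862, 975374.

975374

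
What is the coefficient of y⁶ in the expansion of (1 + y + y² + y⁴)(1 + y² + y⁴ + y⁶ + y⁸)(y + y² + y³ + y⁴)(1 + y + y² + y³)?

23

(1 + y + y² + y⁴) has coefficients 1,1,1,0,1 for degrees 0…4.
(1 + y² + y⁴ + y⁶ + y⁸) has coefficients 1,0,1,0,1,0,1 for degrees 0…6.
Multiplying by (y + y² + y³ + y⁴) gives running coefficients 0,1,1,2,2,2,2 for degrees 0…6.
Finally multiplying by (1 + y + y² + y³), the product of all factors after the first has coefficients 0,1,2,4,6,7,8 for degrees 0…6.
[y⁶] = 1·8 + 1·7 + 1·6 + 1·2 = 23.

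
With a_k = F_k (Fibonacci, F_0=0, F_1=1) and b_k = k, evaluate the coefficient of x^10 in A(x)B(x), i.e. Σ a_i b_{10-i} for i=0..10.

This is [x^10] in the product of the two ordinary generating functions.
Σ = 0·10 + 1·9 + 1·8 + 2·7 + 3·6 + 5·5 + 8·4 + 13·3 + 21·2 + 34·1 + 55·0 = 221.

221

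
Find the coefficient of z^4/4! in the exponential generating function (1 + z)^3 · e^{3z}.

801

The EGF product rule gives c_4 = Σ_{k_1+k_2=4} C(4; k_1,k_2) · ∏ g_i(k_i), where (1+z)^3 gives the falling factorial (3)_k; e^{3z} gives (3)^k.
g_1(k) for k = 0…4: 1, 3, 6, 6, 0.
g_2(k) for k = 0…4: 1, 3, 9, 27, 81.
c_4 = Σ_k C(4,k)·g_1(k)·g_2(4−k) = 1·1·81 + 4·3·27 + 6·6·9 + 4·6·3 = 81 + 324 + 324 + 72 = 801.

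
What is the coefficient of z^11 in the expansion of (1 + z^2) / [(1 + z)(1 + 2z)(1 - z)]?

-3412

Partial fractions give a closed form: a_n = (-1)·(-1)^n + (5/3)·(-2)^n + (1/3)·1^n.
At n = 11: a_11 = -3412.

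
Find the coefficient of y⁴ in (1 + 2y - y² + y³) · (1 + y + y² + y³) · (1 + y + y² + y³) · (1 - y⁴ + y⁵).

(1 + 2y - y² + y³) has coefficients 1,2,-1,1 for degrees 0…3.
(1 + y + y² + y³) has coefficients 1,1,1,1,0 for degrees 0…4.
Multiplying by (1 + y + y² + y³) gives running coefficients 1,2,3,4,3 for degrees 0…4.
Finally multiplying by (1 - y⁴ + y⁵), the product of all factors after the first has coefficients 1,2,3,4,2 for degrees 0…4.
[y⁴] = 1·2 + 2·4 − 1·3 + 1·2 = 9.

9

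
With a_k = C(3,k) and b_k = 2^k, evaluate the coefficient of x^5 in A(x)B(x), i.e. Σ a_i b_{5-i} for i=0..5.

Write out a_i and b_{5-i} for i = 0,…,5 and sum the products.
Σ = 1·32 + 3·16 + 3·8 + 1·4 + 0·2 + 0·1 = 108.

108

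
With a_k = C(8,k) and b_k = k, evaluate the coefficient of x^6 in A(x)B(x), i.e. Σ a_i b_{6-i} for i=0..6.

522

Write out a_i and b_{6-i} for i = 0,…,6 and sum the products.
Σ = 1·6 + 8·5 + 28·4 + 56·3 + 70·2 + 56·1 + 28·0 = 522.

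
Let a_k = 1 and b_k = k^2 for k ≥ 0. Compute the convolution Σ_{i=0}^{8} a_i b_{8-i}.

This is [x^8] in the product of the two ordinary generating functions.
Σ = 1·64 + 1·49 + 1·36 + 1·25 + 1·16 + 1·9 + 1·4 + 1·1 + 1·0 = 204.

204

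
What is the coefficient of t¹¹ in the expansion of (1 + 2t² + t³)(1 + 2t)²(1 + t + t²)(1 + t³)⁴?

(1 + 2t² + t³) has coefficients 1,0,2,1 for degrees 0…3.
(1 + 2t)² has coefficients 1,4,4,0,0,0,0,0,0,0,0,0 for degrees 0…11.
Multiplying by (1 + t + t²) gives running coefficients 1,5,9,8,4,0,0,0,0,0,0,0 for degrees 0…11.
Finally multiplying by (1 + t³)⁴, the product of all factors after the first has coefficients 1,5,9,12,24,36,38,46,54,52,44,36 for degrees 0…11.
[t¹¹] = 1·36 + 2·52 + 1·54 = 194.

194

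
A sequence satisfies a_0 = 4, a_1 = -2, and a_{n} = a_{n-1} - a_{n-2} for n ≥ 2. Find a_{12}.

The ordinary generating function has denominator 1 - y + y^2.
Iterating the recurrence: a_0,…,a_{12} = 4, -2, -6, -4, 2, 6, 4, -2, -6, -4, 2, 6, 4.

4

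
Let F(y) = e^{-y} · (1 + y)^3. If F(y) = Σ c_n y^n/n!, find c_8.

The EGF product rule gives c_8 = Σ_{k_1+k_2=8} C(8; k_1,k_2) · ∏ g_i(k_i), where e^{-y} gives (-1)^k; (1+y)^3 gives the falling factorial (3)_k.
g_1(k) for k = 0…8: 1, -1, 1, -1, 1, -1, 1, -1, 1.
g_2(k) for k = 0…8: 1, 3, 6, 6, 0, 0, 0, 0, 0.
c_8 = Σ_k C(8,k)·g_1(k)·g_2(8−k) = 56·(-1)·6 + 28·1·6 + 8·(-1)·3 + 1·1·1 = −336 + 168 − 24 + 1 = -191.

-191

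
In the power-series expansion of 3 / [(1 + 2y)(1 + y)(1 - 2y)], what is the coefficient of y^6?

255

Partial fractions give a closed form: a_n = (3)·(-2)^n + (-1)·(-1)^n + (1)·2^n.
At n = 6: a_6 = 255.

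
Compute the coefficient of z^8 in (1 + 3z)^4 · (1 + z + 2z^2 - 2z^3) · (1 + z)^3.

(1 + 3z)^4 has coefficients 1,12,54,108,81 for degrees 0…4.
(1 + z + 2z^2 - 2z^3) has coefficients 1,1,2,-2,0,0,0,0,0 for degrees 0…8.
Finally multiplying by (1 + z)^3, the product of all factors after the first has coefficients 1,4,8,8,1,-4,-2,0,0 for degrees 0…8.
[z^8] = 1·0 + 12·0 + 54·(-2) + 108·(-4) + 81·1 = -459.

-459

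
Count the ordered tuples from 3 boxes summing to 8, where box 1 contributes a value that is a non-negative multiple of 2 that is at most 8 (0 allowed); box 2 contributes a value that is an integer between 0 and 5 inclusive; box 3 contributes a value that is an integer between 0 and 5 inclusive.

17

The generating function for the choices is (1 + q² + q⁴ + q⁶ + q⁸)·(1 + q + q² + q³ + q⁴ + q⁵)·(1 + q + q² + q³ + q⁴ + q⁵); the count is [q⁸].
(1 + q² + q⁴ + q⁶ + q⁸) has coefficients 1,0,1,0,1,0,1,0,1 for degrees 0…8.
(1 + q + q² + q³ + q⁴ + q⁵) has coefficients 1,1,1,1,1,1,0,0,0 for degrees 0…8.
Finally multiplying by (1 + q + q² + q³ + q⁴ + q⁵), the product of all factors after the first has coefficients 1,2,3,4,5,6,5,4,3 for degrees 0…8.
[q⁸] = 1·3 + 1·5 + 1·5 + 1·3 + 1·1 = 17.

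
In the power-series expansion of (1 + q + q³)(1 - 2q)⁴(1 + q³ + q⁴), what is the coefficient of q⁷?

-15

(1 + q + q³) has coefficients 1,1,0,1 for degrees 0…3.
(1 - 2q)⁴ has coefficients 1,-8,24,-32,16,0,0,0 for degrees 0…7.
Finally multiplying by (1 + q³ + q⁴), the product of all factors after the first has coefficients 1,-8,24,-31,9,16,-8,-16 for degrees 0…7.
[q⁷] = 1·(-16) + 1·(-8) + 1·9 = -15.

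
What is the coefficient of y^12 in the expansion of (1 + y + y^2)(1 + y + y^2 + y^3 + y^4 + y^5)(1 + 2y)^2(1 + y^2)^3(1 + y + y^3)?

335

(1 + y + y^2) has coefficients 1,1,1 for degrees 0…2.
(1 + y + y^2 + y^3 + y^4 + y^5) has coefficients 1,1,1,1,1,1,0,0,0,0,0,0,0 for degrees 0…12.
Multiplying by (1 + 2y)^2 gives running coefficients 1,5,9,9,9,9,8,4,0,0,0,0,0 for degrees 0…12.
Multiplying by (1 + y^2)^3 gives running coefficients 1,5,12,24,39,51,63,63,60,48,33,21,8 for degrees 0…12.
Finally multiplying by (1 + y + y^3), the product of all factors after the first has coefficients 1,6,17,37,68,102,138,165,174,171,144,114,77 for degrees 0…12.
[y^12] = 1·77 + 1·114 + 1·144 = 335.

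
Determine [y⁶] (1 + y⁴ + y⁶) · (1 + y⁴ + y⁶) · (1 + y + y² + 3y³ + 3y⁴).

(1 + y⁴ + y⁶) has coefficients 1,0,0,0,1,0,1 for degrees 0…6.
(1 + y⁴ + y⁶) has coefficients 1,0,0,0,1,0,1 for degrees 0…6.
Finally multiplying by (1 + y + y² + 3y³ + 3y⁴), the product of all factors after the first has coefficients 1,1,1,3,4,1,2 for degrees 0…6.
[y⁶] = 1·2 + 1·1 + 1·1 = 4.

4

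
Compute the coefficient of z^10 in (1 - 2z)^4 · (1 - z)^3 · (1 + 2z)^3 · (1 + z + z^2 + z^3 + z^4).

(1 - 2z)^4 has coefficients 1,-8,24,-32,16 for degrees 0…4.
(1 - z)^3 has coefficients 1,-3,3,-1,0,0,0,0,0,0,0 for degrees 0…10.
Multiplying by (1 + 2z)^3 gives running coefficients 1,3,-3,-11,6,12,-8,0,0,0,0 for degrees 0…10.
Finally multiplying by (1 + z + z^2 + z^3 + z^4), the product of all factors after the first has coefficients 1,4,1,-10,-4,7,-4,-1,10,4,-8 for degrees 0…10.
[z^10] = 1·(-8) − 8·4 + 24·10 − 32·(-1) + 16·(-4) = 168.

168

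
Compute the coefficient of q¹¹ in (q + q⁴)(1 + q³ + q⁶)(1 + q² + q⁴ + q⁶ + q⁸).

(q + q⁴) has coefficients 0,1,0,0,1 for degrees 0…4.
(1 + q³ + q⁶) has coefficients 1,0,0,1,0,0,1,0,0,0,0,0 for degrees 0…11.
Finally multiplying by (1 + q² + q⁴ + q⁶ + q⁸), the product of all factors after the first has coefficients 1,0,1,1,1,1,2,1,2,1,1,1 for degrees 0…11.
[q¹¹] = 1·1 + 1·1 = 2.

2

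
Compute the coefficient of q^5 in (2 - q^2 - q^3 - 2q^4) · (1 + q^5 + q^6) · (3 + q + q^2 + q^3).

2

(2 - q^2 - q^3 - 2q^4) has coefficients 2,0,-1,-1,-2 for degrees 0…4.
(1 + q^5 + q^6) has coefficients 1,0,0,0,0,1 for degrees 0…5.
Finally multiplying by (3 + q + q^2 + q^3), the product of all factors after the first has coefficients 3,1,1,1,0,3 for degrees 0…5.
[q^5] = 2·3 − 1·1 − 1·1 − 2·1 = 2.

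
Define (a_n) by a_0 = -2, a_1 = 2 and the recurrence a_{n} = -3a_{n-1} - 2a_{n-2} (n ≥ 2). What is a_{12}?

-2

The ordinary generating function has denominator 1 + 3z + 2z^2.
Iterating the recurrence: a_0,…,a_{12} = -2, 2, -2, 2, -2, 2, -2, 2, -2, 2, -2, 2, -2.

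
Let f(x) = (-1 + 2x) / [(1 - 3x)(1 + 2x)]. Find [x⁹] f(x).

-3527

Partial fractions give a closed form: a_n = (-1/5)·3^n + (-4/5)·(-2)^n.
At n = 9: a_9 = -3527.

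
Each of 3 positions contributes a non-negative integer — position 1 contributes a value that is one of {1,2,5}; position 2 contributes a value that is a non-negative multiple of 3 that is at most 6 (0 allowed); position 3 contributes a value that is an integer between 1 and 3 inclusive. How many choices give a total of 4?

The generating function for the choices is (y + y^2 + y^5)·(1 + y^3 + y^6)·(y + y^2 + y^3); the count is [y^4].
(y + y^2 + y^5) has coefficients 0,1,1,0,0 for degrees 0…4.
(1 + y^3 + y^6) has coefficients 1,0,0,1,0 for degrees 0…4.
Finally multiplying by (y + y^2 + y^3), the product of all factors after the first has coefficients 0,1,1,1,1 for degrees 0…4.
[y^4] = 1·1 + 1·1 = 2.

2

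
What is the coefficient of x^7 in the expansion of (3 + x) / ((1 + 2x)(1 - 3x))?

The denominator gives the recurrence a_n = a_(n−1) + 6a_(n−2) for n ≥ 3; the numerator fixes a_0 = 3, a_1 = 4, a_2 = 22.
Iterating: 3, 4, 22, 46, 178, 454, 1522, 4246, so a_7 = 4246.

4246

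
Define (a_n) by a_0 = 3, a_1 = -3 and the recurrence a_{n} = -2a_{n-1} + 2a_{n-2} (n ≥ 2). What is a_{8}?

4656

The ordinary generating function has denominator 1 + 2t - 2t^2.
Iterating the recurrence: a_0,…,a_{8} = 3, -3, 12, -30, 84, -228, 624, -1704, 4656.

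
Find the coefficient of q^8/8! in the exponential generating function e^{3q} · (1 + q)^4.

784161

The EGF product rule gives c_8 = Σ_{k_1+k_2=8} C(8; k_1,k_2) · ∏ g_i(k_i), where e^{3q} gives (3)^k; (1+q)^4 gives the falling factorial (4)_k.
g_1(k) for k = 0…8: 1, 3, 9, 27, 81, 243, 729, 2187, 6561.
g_2(k) for k = 0…8: 1, 4, 12, 24, 24, 0, 0, 0, 0.
c_8 = Σ_k C(8,k)·g_1(k)·g_2(8−k) = 70·81·24 + 56·243·24 + 28·729·12 + 8·2187·4 + 1·6561·1 = 136080 + 326592 + 244944 + 69984 + 6561 = 784161.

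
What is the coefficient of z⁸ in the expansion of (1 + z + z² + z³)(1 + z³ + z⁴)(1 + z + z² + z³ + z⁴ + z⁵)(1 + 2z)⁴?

(1 + z + z² + z³) has coefficients 1,1,1,1 for degrees 0…3.
(1 + z³ + z⁴) has coefficients 1,0,0,1,1,0,0,0,0 for degrees 0…8.
Multiplying by (1 + z + z² + z³ + z⁴ + z⁵) gives running coefficients 1,1,1,2,3,3,2,2,2 for degrees 0…8.
Finally multiplying by (1 + 2z)⁴, the product of all factors after the first has coefficients 1,9,33,66,91,123,178,218,210 for degrees 0…8.
[z⁸] = 1·210 + 1·218 + 1·178 + 1·123 = 729.

729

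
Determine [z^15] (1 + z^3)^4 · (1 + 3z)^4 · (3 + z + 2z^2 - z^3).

617

(1 + z^3)^4 has coefficients 1,0,0,4,0,0,6,0,0,4,0,0,1 for degrees 0…12.
(1 + 3z)^4 has coefficients 1,12,54,108,81,0,0,0,0,0,0,0,0,0,0,0 for degrees 0…15.
Finally multiplying by (3 + z + 2z^2 - z^3), the product of all factors after the first has coefficients 3,37,176,401,447,243,54,-81,0,0,0,0,0,0,0,0 for degrees 0…15.
[z^15] = 1·0 + 4·0 + 6·0 + 4·54 + 1·401 = 617.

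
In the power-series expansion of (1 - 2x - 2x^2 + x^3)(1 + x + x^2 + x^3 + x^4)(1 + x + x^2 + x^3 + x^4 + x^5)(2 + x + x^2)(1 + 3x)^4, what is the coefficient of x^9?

(1 - 2x - 2x^2 + x^3) has coefficients 1,-2,-2,1 for degrees 0…3.
(1 + x + x^2 + x^3 + x^4) has coefficients 1,1,1,1,1,0,0,0,0,0 for degrees 0…9.
Multiplying by (1 + x + x^2 + x^3 + x^4 + x^5) gives running coefficients 1,2,3,4,5,5,4,3,2,1 for degrees 0…9.
Multiplying by (2 + x + x^2) gives running coefficients 2,5,9,13,17,19,18,15,11,7 for degrees 0…9.
Finally multiplying by (1 + 3x)^4, the product of all factors after the first has coefficients 2,29,177,607,1361,2302,3297,4146,4592,4432 for degrees 0…9.
[x^9] = 1·4432 − 2·4592 − 2·4146 + 1·3297 = -9747.

-9747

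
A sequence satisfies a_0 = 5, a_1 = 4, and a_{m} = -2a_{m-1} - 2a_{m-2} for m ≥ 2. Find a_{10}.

-288

The ordinary generating function has denominator 1 + 2t + 2t^2.
Iterating the recurrence: a_0,…,a_{10} = 5, 4, -18, 28, -20, -16, 72, -112, 80, 64, -288.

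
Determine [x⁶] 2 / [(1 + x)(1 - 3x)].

Partial fractions give a closed form: a_n = (1/2)·(-1)^n + (3/2)·3^n.
At n = 6: a_6 = 1094.

1094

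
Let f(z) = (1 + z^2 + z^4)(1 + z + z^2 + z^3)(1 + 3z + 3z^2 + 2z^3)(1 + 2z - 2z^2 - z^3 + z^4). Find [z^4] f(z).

(1 + z^2 + z^4) has coefficients 1,0,1,0,1 for degrees 0…4.
(1 + z + z^2 + z^3) has coefficients 1,1,1,1,0 for degrees 0…4.
Multiplying by (1 + 3z + 3z^2 + 2z^3) gives running coefficients 1,4,7,9,8 for degrees 0…4.
Finally multiplying by (1 + 2z - 2z^2 - z^3 + z^4), the product of all factors after the first has coefficients 1,6,13,14,9 for degrees 0…4.
[z^4] = 1·9 + 1·13 + 1·1 = 23.

23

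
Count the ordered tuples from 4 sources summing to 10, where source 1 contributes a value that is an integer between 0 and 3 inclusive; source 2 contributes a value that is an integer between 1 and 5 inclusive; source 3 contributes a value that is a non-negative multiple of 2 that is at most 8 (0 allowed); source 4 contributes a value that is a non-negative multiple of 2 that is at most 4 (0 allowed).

29

The generating function for the choices is (1 + y + y² + y³)·(y + y² + y³ + y⁴ + y⁵)·(1 + y² + y⁴ + y⁶ + y⁸)·(1 + y² + y⁴); the count is [y¹⁰].
(1 + y + y² + y³) has coefficients 1,1,1,1 for degrees 0…3.
(y + y² + y³ + y⁴ + y⁵) has coefficients 0,1,1,1,1,1,0,0,0,0,0 for degrees 0…10.
Multiplying by (1 + y² + y⁴ + y⁶ + y⁸) gives running coefficients 0,1,1,2,2,3,2,3,2,3,2 for degrees 0…10.
Finally multiplying by (1 + y² + y⁴), the product of all factors after the first has coefficients 0,1,1,3,3,6,5,8,6,9,6 for degrees 0…10.
[y¹⁰] = 1·6 + 1·9 + 1·6 + 1·8 = 29.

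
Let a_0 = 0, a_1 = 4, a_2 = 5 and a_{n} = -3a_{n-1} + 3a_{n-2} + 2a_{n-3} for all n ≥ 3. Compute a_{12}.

899787

The ordinary generating function has denominator 1 + 3q - 3q^2 - 2q^3.
Iterating the recurrence: a_0,…,a_{12} = 0, 4, 5, -3, 32, -95, 375, -1346, 4973, -18207, 66848, -245219, 899787.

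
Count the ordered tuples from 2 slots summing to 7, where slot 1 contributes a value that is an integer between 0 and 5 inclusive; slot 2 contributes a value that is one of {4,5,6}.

3

The generating function for the choices is (1 + t + t² + t³ + t⁴ + t⁵)·(t⁴ + t⁵ + t⁶); the count is [t⁷].
(1 + t + t² + t³ + t⁴ + t⁵) has coefficients 1,1,1,1,1,1 for degrees 0…5.
(t⁴ + t⁵ + t⁶) has coefficients 0,0,0,0,1,1,1,0 for degrees 0…7.
[t⁷] = 1·0 + 1·1 + 1·1 + 1·1 + 1·0 + 1·0 = 3.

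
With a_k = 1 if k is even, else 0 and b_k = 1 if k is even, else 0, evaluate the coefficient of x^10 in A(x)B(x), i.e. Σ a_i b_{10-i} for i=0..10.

6

This is [x^10] in the product of the two ordinary generating functions.
Σ = 1·1 + 0·0 + 1·1 + 0·0 + 1·1 + 0·0 + 1·1 + 0·0 + 1·1 + 0·0 + 1·1 = 6.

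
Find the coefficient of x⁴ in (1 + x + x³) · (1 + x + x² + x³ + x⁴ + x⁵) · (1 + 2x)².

(1 + x + x³) has coefficients 1,1,0,1 for degrees 0…3.
(1 + x + x² + x³ + x⁴ + x⁵) has coefficients 1,1,1,1,1 for degrees 0…4.
Finally multiplying by (1 + 2x)², the product of all factors after the first has coefficients 1,5,9,9,9 for degrees 0…4.
[x⁴] = 1·9 + 1·9 + 1·5 = 23.

23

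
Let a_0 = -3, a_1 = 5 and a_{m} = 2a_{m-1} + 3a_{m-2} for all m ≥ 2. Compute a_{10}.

29521

The ordinary generating function has denominator 1 - 2x - 3x^2.
Iterating the recurrence: a_0,…,a_{10} = -3, 5, 1, 17, 37, 125, 361, 1097, 3277, 9845, 29521.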